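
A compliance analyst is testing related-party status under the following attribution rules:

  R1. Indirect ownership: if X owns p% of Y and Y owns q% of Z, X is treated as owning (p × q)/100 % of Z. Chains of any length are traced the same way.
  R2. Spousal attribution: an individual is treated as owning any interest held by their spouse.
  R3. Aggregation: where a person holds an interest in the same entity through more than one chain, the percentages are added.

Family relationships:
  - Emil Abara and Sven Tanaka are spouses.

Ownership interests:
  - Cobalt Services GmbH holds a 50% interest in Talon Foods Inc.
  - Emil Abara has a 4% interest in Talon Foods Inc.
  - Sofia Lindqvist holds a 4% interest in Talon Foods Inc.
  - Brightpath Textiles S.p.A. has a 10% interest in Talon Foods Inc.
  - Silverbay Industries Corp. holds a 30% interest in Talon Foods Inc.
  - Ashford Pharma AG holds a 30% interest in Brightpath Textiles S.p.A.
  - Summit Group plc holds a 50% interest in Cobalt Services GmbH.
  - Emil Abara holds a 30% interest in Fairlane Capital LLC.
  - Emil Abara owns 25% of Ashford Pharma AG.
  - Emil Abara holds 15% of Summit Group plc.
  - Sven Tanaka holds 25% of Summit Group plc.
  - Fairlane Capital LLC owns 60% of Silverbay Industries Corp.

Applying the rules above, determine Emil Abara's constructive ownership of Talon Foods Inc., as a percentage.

By spousal attribution (R2), Emil Abara is treated as also owning Sven Tanaka's interest in Summit Group plc, giving 15% + 25% = 40%.
Chain via Ashford Pharma AG → Brightpath Textiles S.p.A. (R1): 25% × 30% × 10% = 0.75% of Talon Foods Inc.
Chain via Summit Group plc → Cobalt Services GmbH (R1): 40% × 50% × 50% = 10% of Talon Foods Inc.
Chain via Fairlane Capital LLC → Silverbay Industries Corp. (R1): 30% × 60% × 30% = 5.4% of Talon Foods Inc.
Direct interest in Talon Foods Inc: 4%.
Aggregating (R3): 0.75% + 10% + 5.4% + 4% = 20.15%.

20.15%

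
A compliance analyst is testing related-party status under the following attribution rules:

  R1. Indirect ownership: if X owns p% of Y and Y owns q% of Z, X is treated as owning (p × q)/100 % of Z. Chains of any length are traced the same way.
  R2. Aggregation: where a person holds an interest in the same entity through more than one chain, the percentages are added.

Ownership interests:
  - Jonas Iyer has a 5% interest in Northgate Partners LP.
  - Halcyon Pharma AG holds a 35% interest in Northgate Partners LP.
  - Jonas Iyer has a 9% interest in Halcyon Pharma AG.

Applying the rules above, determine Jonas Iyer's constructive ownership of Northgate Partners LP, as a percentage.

8.15%

Chain via Halcyon Pharma AG (R1): 9% × 35% = 3.15% of Northgate Partners LP.
Direct interest in Northgate Partners LP: 5%.
Aggregating (R2): 3.15% + 5% = 8.15%.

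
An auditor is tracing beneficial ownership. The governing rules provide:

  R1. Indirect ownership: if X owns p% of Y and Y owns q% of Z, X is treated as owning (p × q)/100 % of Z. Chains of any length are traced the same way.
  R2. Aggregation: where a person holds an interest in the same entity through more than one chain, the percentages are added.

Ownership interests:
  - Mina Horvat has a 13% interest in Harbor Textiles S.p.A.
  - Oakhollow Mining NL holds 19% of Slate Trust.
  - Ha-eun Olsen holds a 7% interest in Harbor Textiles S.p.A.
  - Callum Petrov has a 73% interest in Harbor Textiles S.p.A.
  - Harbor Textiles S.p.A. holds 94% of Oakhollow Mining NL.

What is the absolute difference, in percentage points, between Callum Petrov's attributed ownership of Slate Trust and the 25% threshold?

Chain via Harbor Textiles S.p.A. → Oakhollow Mining NL (R1): 73% × 94% × 19% = 13.0378% of Slate Trust.
13.0378% falls short of the 25% threshold by 11.9622 percentage points.

11.9622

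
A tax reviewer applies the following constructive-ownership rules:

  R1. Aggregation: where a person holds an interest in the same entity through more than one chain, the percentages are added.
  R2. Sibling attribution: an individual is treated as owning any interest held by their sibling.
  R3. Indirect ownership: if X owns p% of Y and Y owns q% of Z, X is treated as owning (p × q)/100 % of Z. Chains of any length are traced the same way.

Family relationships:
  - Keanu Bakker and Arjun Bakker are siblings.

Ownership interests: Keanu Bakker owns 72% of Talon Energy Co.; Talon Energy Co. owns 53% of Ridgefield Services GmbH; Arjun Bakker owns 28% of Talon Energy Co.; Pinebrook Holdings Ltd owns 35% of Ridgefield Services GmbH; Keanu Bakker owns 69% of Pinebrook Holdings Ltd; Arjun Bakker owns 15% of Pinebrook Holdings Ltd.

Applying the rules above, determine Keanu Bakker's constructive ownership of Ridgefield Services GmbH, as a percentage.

By sibling attribution (R2), Keanu Bakker is treated as also owning Arjun Bakker's interest in Talon Energy Co, giving 72% + 28% = 100%.
By sibling attribution (R2), Keanu Bakker is treated as also owning Arjun Bakker's interest in Pinebrook Holdings Ltd, giving 69% + 15% = 84%.
Chain via Talon Energy Co. (R3): 100% × 53% = 53% of Ridgefield Services GmbH.
Chain via Pinebrook Holdings Ltd (R3): 84% × 35% = 29.4% of Ridgefield Services GmbH.
Aggregating (R1): 53% + 29.4% = 82.4%.

82.4%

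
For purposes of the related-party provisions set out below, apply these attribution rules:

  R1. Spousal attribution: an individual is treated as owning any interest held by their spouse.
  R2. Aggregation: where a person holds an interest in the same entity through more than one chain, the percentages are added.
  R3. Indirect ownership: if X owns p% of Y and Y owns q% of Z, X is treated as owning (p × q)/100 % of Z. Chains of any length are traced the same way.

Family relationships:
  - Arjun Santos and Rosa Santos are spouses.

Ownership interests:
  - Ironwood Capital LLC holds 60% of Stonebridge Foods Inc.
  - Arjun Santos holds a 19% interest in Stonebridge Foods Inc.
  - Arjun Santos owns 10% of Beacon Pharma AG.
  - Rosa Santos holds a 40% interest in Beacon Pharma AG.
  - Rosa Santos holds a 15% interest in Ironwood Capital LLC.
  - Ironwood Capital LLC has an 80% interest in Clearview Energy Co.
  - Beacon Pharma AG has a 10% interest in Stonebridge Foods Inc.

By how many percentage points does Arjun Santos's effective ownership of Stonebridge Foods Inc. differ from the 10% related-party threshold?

By spousal attribution (R1), Arjun Santos is treated as also owning Rosa Santos's interest in Beacon Pharma AG, giving 10% + 40% = 50%.
By spousal attribution (R1), Arjun Santos is treated as owning Rosa Santos's 15% interest in Ironwood Capital LLC.
Chain via Beacon Pharma AG (R3): 50% × 10% = 5% of Stonebridge Foods Inc.
Direct interest in Stonebridge Foods Inc: 19%.
Chain via Ironwood Capital LLC (R3): 15% × 60% = 9% of Stonebridge Foods Inc.
Aggregating (R2): 5% + 19% + 9% = 33%.
33% exceeds the 10% threshold by 23 percentage points.

23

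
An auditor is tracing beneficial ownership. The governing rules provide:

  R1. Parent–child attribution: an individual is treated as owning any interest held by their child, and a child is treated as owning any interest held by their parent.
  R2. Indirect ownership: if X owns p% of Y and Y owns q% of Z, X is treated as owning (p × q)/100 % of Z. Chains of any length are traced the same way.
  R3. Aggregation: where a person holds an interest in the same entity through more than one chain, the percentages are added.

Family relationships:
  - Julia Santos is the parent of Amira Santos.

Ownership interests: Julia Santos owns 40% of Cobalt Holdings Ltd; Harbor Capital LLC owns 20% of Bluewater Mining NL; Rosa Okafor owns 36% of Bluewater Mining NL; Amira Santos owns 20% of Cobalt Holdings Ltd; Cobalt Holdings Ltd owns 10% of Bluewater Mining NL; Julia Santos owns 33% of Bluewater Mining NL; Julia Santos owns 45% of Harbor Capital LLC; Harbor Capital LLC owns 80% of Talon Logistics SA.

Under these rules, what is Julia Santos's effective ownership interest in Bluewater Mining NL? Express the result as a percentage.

By parent–child attribution (R1), Julia Santos is treated as also owning Amira Santos's interest in Cobalt Holdings Ltd, giving 40% + 20% = 60%.
Chain via Harbor Capital LLC (R2): 45% × 20% = 9% of Bluewater Mining NL.
Chain via Cobalt Holdings Ltd (R2): 60% × 10% = 6% of Bluewater Mining NL.
Direct interest in Bluewater Mining NL: 33%.
Aggregating (R3): 9% + 6% + 33% = 48%.

48%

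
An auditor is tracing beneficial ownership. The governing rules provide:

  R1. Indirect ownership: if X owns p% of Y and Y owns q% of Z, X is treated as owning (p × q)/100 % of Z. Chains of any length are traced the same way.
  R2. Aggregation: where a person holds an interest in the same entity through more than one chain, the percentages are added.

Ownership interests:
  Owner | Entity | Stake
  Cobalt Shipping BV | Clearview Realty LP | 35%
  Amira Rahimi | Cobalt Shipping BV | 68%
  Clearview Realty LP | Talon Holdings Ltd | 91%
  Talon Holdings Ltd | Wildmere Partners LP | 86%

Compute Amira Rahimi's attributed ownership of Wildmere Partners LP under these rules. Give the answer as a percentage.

18.62588%

Chain via Cobalt Shipping BV → Clearview Realty LP → Talon Holdings Ltd (R1): 68% × 35% × 91% × 86% = 18.62588% of Wildmere Partners LP.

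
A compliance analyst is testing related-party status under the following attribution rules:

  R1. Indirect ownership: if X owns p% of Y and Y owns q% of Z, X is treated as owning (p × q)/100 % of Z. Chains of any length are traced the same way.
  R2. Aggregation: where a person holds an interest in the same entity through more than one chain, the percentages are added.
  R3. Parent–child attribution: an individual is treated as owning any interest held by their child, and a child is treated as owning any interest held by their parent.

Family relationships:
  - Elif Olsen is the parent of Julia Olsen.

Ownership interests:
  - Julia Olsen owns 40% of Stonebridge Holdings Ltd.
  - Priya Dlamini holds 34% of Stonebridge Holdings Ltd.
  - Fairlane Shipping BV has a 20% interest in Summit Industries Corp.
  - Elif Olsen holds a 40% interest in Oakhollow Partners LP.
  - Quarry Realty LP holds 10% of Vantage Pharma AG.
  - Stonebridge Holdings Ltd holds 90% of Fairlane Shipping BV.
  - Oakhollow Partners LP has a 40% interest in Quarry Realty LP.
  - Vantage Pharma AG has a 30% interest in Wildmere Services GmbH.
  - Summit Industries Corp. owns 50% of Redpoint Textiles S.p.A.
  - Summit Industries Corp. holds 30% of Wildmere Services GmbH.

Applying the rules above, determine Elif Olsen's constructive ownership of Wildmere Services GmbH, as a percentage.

2.64%

By parent–child attribution (R3), Elif Olsen is treated as owning Julia Olsen's 40% interest in Stonebridge Holdings Ltd.
Chain via Oakhollow Partners LP → Quarry Realty LP → Vantage Pharma AG (R1): 40% × 40% × 10% × 30% = 0.48% of Wildmere Services GmbH.
Chain via Stonebridge Holdings Ltd → Fairlane Shipping BV → Summit Industries Corp. (R1): 40% × 90% × 20% × 30% = 2.16% of Wildmere Services GmbH.
Aggregating (R2): 0.48% + 2.16% = 2.64%.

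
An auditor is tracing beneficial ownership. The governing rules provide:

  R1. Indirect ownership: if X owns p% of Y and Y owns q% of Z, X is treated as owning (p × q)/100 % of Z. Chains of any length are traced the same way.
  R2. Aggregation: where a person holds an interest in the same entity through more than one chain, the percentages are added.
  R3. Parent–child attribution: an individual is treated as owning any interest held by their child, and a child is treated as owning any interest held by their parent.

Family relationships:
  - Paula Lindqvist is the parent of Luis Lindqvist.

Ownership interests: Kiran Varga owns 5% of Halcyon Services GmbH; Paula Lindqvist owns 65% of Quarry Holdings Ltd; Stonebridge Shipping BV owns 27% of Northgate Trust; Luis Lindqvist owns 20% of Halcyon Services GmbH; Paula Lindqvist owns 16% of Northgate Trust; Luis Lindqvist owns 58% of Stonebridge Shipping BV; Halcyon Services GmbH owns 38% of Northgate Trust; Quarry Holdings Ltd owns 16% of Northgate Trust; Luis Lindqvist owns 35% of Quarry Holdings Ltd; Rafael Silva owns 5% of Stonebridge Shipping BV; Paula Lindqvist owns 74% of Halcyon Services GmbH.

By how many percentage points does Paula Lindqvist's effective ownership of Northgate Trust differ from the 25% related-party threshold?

By parent–child attribution (R3), Paula Lindqvist is treated as also owning Luis Lindqvist's interest in Quarry Holdings Ltd, giving 65% + 35% = 100%.
By parent–child attribution (R3), Paula Lindqvist is treated as also owning Luis Lindqvist's interest in Halcyon Services GmbH, giving 74% + 20% = 94%.
By parent–child attribution (R3), Paula Lindqvist is treated as owning Luis Lindqvist's 58% interest in Stonebridge Shipping BV.
Chain via Quarry Holdings Ltd (R1): 100% × 16% = 16% of Northgate Trust.
Chain via Halcyon Services GmbH (R1): 94% × 38% = 35.72% of Northgate Trust.
Direct interest in Northgate Trust: 16%.
Chain via Stonebridge Shipping BV (R1): 58% × 27% = 15.66% of Northgate Trust.
Aggregating (R2): 16% + 35.72% + 16% + 15.66% = 83.38%.
83.38% exceeds the 25% threshold by 58.38 percentage points.

58.38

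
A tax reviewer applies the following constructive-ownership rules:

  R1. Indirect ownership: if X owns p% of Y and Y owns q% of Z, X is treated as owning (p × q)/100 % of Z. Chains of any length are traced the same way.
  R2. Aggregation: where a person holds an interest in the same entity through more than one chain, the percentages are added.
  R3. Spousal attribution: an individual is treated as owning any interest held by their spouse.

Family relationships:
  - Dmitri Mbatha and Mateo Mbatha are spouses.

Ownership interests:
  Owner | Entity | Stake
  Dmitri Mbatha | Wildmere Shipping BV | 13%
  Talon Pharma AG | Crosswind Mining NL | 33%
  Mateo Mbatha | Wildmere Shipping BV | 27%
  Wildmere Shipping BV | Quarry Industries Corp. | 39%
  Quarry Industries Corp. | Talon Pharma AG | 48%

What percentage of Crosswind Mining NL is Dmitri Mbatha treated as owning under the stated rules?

2.47104%

By spousal attribution (R3), Dmitri Mbatha is treated as also owning Mateo Mbatha's interest in Wildmere Shipping BV, giving 13% + 27% = 40%.
Chain via Wildmere Shipping BV → Quarry Industries Corp. → Talon Pharma AG (R1): 40% × 39% × 48% × 33% = 2.47104% of Crosswind Mining NL.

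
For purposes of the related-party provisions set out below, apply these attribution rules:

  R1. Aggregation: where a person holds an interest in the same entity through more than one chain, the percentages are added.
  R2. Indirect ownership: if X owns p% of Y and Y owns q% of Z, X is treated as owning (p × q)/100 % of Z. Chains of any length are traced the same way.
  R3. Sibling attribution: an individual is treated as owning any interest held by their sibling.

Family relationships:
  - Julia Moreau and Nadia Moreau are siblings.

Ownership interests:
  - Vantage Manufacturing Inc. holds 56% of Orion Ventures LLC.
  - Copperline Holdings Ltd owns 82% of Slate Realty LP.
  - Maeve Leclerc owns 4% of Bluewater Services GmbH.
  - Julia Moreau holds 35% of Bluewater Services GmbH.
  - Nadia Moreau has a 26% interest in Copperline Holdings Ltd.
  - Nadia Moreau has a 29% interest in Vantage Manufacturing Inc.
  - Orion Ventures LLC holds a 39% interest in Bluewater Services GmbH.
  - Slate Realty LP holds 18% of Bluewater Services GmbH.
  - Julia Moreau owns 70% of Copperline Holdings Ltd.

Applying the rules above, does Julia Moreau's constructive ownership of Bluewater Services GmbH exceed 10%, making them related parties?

Yes

By sibling attribution (R3), Julia Moreau is treated as also owning Nadia Moreau's interest in Copperline Holdings Ltd, giving 70% + 26% = 96%.
By sibling attribution (R3), Julia Moreau is treated as owning Nadia Moreau's 29% interest in Vantage Manufacturing Inc.
Chain via Copperline Holdings Ltd → Slate Realty LP (R2): 96% × 82% × 18% = 14.1696% of Bluewater Services GmbH.
Direct interest in Bluewater Services GmbH: 35%.
Chain via Vantage Manufacturing Inc. → Orion Ventures LLC (R2): 29% × 56% × 39% = 6.3336% of Bluewater Services GmbH.
Aggregating (R1): 14.1696% + 35% + 6.3336% = 55.5032%.
55.5032% exceeds the 10% threshold, so Julia is a related party to Bluewater Services GmbH.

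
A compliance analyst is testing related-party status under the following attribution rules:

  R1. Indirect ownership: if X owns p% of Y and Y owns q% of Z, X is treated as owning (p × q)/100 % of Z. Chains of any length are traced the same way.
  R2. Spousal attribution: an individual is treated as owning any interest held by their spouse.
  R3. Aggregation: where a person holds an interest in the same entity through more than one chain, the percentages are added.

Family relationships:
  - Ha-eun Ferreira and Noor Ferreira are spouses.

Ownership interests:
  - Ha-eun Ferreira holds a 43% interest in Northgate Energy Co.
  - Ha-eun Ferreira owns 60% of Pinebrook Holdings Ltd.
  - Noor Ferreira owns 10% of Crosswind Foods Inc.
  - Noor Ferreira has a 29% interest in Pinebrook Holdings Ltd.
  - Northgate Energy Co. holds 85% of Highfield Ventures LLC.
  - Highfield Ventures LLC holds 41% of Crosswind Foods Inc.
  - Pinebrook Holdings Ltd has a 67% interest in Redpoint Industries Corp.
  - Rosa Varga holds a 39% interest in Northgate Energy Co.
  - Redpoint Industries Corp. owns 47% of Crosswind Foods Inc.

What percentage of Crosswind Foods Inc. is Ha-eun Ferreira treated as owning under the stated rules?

By spousal attribution (R2), Ha-eun Ferreira is treated as also owning Noor Ferreira's interest in Pinebrook Holdings Ltd, giving 60% + 29% = 89%.
By spousal attribution (R2), Ha-eun Ferreira is treated as owning Noor Ferreira's 10% interest in Crosswind Foods Inc.
Chain via Pinebrook Holdings Ltd → Redpoint Industries Corp. (R1): 89% × 67% × 47% = 28.0261% of Crosswind Foods Inc.
Chain via Northgate Energy Co. → Highfield Ventures LLC (R1): 43% × 85% × 41% = 14.9855% of Crosswind Foods Inc.
Direct interest in Crosswind Foods Inc: 10%.
Aggregating (R3): 28.0261% + 14.9855% + 10% = 53.0116%.

53.0116%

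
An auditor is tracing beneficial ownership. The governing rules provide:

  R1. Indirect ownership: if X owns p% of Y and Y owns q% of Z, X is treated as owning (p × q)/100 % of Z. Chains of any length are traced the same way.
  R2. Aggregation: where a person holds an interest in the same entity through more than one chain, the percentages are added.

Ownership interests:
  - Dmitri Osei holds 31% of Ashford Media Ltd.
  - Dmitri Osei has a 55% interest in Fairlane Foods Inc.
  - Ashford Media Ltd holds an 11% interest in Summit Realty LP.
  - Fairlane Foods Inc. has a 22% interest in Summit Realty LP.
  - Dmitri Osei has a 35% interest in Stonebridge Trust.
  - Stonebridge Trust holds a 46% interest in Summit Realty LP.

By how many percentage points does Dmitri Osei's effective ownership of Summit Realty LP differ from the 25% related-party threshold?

Chain via Ashford Media Ltd (R1): 31% × 11% = 3.41% of Summit Realty LP.
Chain via Fairlane Foods Inc. (R1): 55% × 22% = 12.1% of Summit Realty LP.
Chain via Stonebridge Trust (R1): 35% × 46% = 16.1% of Summit Realty LP.
Aggregating (R2): 3.41% + 12.1% + 16.1% = 31.61%.
31.61% exceeds the 25% threshold by 6.61 percentage points.

6.61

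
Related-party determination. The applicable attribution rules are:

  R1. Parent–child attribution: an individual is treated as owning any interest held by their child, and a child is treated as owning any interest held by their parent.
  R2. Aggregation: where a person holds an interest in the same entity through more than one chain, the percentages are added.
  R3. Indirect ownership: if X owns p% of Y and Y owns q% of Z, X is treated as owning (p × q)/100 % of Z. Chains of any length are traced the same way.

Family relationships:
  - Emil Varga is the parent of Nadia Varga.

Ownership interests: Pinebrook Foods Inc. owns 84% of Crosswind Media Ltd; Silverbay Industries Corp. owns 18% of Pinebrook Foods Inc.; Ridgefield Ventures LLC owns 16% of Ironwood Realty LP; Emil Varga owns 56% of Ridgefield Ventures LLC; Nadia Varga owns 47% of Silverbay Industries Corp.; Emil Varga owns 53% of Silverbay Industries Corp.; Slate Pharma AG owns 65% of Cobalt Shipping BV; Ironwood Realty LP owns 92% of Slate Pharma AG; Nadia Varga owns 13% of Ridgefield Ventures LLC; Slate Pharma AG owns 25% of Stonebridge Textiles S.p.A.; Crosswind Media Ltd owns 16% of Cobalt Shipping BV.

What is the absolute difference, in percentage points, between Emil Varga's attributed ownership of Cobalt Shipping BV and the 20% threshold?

By parent–child attribution (R1), Emil Varga is treated as also owning Nadia Varga's interest in Silverbay Industries Corp, giving 53% + 47% = 100%.
By parent–child attribution (R1), Emil Varga is treated as also owning Nadia Varga's interest in Ridgefield Ventures LLC, giving 56% + 13% = 69%.
Chain via Silverbay Industries Corp. → Pinebrook Foods Inc. → Crosswind Media Ltd (R3): 100% × 18% × 84% × 16% = 2.4192% of Cobalt Shipping BV.
Chain via Ridgefield Ventures LLC → Ironwood Realty LP → Slate Pharma AG (R3): 69% × 16% × 92% × 65% = 6.60192% of Cobalt Shipping BV.
Aggregating (R2): 2.4192% + 6.60192% = 9.02112%.
9.02112% falls short of the 20% threshold by 10.97888 percentage points.

10.97888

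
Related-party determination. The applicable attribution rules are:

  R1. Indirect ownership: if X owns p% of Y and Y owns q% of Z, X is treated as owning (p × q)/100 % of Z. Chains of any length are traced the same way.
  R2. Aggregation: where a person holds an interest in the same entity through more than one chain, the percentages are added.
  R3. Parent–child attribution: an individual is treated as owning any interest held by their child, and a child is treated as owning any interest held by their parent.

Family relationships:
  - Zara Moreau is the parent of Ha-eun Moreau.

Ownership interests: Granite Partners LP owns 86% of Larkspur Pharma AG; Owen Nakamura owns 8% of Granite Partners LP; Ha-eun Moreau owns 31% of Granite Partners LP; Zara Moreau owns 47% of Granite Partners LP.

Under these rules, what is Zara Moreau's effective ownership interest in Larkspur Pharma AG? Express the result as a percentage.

By parent–child attribution (R3), Zara Moreau is treated as also owning Ha-eun Moreau's interest in Granite Partners LP, giving 47% + 31% = 78%.
Chain via Granite Partners LP (R1): 78% × 86% = 67.08% of Larkspur Pharma AG.

67.08%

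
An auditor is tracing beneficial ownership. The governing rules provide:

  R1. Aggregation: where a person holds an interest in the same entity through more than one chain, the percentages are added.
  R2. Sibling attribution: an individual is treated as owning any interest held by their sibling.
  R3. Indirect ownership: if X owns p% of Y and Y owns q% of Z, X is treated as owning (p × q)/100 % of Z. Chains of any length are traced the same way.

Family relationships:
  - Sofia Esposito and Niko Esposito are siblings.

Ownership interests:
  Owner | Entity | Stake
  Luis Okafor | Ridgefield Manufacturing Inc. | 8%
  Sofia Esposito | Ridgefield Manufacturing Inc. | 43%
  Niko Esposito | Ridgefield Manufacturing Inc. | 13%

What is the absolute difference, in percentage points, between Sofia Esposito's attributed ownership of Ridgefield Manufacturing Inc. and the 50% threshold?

6

By sibling attribution (R2), Sofia Esposito is treated as also owning Niko Esposito's interest in Ridgefield Manufacturing Inc, giving 43% + 13% = 56%.
Direct interest in Ridgefield Manufacturing Inc: 56%.
56% exceeds the 50% threshold by 6 percentage points.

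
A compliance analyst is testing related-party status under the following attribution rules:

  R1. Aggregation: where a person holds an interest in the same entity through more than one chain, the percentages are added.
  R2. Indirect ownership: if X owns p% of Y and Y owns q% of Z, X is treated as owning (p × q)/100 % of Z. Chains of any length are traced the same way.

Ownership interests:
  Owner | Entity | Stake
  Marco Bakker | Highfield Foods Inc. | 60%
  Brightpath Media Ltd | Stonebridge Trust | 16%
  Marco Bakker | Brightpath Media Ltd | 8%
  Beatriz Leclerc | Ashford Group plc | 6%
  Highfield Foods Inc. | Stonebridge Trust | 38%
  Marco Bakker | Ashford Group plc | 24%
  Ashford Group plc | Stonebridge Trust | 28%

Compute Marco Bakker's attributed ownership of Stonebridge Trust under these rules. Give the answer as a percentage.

Chain via Brightpath Media Ltd (R2): 8% × 16% = 1.28% of Stonebridge Trust.
Chain via Ashford Group plc (R2): 24% × 28% = 6.72% of Stonebridge Trust.
Chain via Highfield Foods Inc. (R2): 60% × 38% = 22.8% of Stonebridge Trust.
Aggregating (R1): 1.28% + 6.72% + 22.8% = 30.8%.

30.8%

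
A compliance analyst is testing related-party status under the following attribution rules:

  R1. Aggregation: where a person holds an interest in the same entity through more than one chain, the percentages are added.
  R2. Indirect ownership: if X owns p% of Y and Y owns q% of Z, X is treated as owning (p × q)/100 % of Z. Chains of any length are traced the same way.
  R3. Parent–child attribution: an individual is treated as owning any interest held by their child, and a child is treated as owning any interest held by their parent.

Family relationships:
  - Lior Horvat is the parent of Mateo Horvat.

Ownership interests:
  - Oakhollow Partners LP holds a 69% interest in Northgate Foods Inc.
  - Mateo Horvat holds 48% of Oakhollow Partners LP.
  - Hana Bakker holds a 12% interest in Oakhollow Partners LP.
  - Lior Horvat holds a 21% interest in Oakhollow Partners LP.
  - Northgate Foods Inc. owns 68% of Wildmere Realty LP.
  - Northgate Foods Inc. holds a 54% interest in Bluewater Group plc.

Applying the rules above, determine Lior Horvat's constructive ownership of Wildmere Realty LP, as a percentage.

32.3748%

By parent–child attribution (R3), Lior Horvat is treated as also owning Mateo Horvat's interest in Oakhollow Partners LP, giving 21% + 48% = 69%.
Chain via Oakhollow Partners LP → Northgate Foods Inc. (R2): 69% × 69% × 68% = 32.3748% of Wildmere Realty LP.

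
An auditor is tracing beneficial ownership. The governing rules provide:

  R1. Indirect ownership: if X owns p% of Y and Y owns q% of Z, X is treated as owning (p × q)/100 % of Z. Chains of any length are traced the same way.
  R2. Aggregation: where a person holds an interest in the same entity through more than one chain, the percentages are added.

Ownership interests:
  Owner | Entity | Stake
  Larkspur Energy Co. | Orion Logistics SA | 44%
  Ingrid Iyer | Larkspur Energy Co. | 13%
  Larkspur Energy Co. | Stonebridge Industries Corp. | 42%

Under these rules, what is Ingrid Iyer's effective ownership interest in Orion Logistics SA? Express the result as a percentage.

5.72%

Chain via Larkspur Energy Co. (R1): 13% × 44% = 5.72% of Orion Logistics SA.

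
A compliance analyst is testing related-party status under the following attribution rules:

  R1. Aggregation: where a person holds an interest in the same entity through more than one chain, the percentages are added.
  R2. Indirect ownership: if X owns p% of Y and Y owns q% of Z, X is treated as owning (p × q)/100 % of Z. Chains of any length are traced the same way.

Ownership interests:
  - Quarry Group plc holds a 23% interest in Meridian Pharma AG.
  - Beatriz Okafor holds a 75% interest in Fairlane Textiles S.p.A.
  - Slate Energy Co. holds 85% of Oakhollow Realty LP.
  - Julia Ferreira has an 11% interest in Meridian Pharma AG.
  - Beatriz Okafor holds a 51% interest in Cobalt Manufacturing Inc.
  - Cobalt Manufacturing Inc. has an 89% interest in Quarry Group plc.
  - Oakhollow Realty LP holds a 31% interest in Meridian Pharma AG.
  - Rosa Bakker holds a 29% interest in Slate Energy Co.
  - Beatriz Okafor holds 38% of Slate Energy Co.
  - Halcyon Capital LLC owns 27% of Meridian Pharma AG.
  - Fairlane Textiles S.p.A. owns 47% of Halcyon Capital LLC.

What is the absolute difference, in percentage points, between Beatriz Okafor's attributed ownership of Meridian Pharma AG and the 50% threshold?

Chain via Cobalt Manufacturing Inc. → Quarry Group plc (R2): 51% × 89% × 23% = 10.4397% of Meridian Pharma AG.
Chain via Slate Energy Co. → Oakhollow Realty LP (R2): 38% × 85% × 31% = 10.013% of Meridian Pharma AG.
Chain via Fairlane Textiles S.p.A. → Halcyon Capital LLC (R2): 75% × 47% × 27% = 9.5175% of Meridian Pharma AG.
Aggregating (R1): 10.4397% + 10.013% + 9.5175% = 29.9702%.
29.9702% falls short of the 50% threshold by 20.0298 percentage points.

20.0298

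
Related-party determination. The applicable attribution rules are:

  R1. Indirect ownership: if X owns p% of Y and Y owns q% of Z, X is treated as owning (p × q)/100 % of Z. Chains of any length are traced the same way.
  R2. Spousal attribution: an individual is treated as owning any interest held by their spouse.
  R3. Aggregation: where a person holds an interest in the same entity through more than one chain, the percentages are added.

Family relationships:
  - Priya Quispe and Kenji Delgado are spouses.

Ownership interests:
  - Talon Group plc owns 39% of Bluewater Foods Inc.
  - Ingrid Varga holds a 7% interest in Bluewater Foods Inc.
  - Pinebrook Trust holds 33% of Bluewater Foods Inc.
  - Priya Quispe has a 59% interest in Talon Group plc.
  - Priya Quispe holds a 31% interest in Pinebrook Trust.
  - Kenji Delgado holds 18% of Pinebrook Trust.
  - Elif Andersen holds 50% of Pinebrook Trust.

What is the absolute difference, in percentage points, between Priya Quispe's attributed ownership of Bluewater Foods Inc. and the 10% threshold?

29.18

By spousal attribution (R2), Priya Quispe is treated as also owning Kenji Delgado's interest in Pinebrook Trust, giving 31% + 18% = 49%.
Chain via Talon Group plc (R1): 59% × 39% = 23.01% of Bluewater Foods Inc.
Chain via Pinebrook Trust (R1): 49% × 33% = 16.17% of Bluewater Foods Inc.
Aggregating (R3): 23.01% + 16.17% = 39.18%.
39.18% exceeds the 10% threshold by 29.18 percentage points.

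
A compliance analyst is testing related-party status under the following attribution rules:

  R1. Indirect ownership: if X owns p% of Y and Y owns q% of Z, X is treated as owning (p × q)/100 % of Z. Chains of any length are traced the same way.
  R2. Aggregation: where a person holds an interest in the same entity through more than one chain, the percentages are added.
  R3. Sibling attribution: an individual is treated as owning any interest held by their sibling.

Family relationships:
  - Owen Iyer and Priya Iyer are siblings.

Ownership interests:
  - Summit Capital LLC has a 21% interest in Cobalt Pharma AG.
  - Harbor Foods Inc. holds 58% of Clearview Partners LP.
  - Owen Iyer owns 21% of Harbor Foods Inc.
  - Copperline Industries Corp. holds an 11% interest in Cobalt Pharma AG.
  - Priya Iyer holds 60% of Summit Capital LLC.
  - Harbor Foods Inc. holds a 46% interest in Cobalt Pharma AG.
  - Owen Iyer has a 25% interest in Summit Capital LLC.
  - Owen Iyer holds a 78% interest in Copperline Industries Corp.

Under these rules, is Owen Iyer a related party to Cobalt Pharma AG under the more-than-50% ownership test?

No

By sibling attribution (R3), Owen Iyer is treated as also owning Priya Iyer's interest in Summit Capital LLC, giving 25% + 60% = 85%.
Chain via Harbor Foods Inc. (R1): 21% × 46% = 9.66% of Cobalt Pharma AG.
Chain via Copperline Industries Corp. (R1): 78% × 11% = 8.58% of Cobalt Pharma AG.
Chain via Summit Capital LLC (R1): 85% × 21% = 17.85% of Cobalt Pharma AG.
Aggregating (R2): 9.66% + 8.58% + 17.85% = 36.09%.
36.09% does not exceed the 50% threshold, so Owen is not a related party to Cobalt Pharma AG.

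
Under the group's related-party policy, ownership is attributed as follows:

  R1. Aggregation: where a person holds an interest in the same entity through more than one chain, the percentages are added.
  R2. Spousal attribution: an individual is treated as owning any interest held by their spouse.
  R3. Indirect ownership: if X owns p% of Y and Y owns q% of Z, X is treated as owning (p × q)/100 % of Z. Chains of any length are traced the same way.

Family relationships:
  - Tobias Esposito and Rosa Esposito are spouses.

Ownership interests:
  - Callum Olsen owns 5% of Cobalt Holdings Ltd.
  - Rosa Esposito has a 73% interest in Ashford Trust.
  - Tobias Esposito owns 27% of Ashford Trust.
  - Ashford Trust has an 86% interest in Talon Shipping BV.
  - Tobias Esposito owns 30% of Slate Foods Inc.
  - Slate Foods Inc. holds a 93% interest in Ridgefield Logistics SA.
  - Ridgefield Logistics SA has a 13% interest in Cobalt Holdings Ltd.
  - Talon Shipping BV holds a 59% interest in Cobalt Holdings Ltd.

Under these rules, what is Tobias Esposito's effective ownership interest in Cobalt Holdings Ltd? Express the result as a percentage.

54.367%

By spousal attribution (R2), Tobias Esposito is treated as also owning Rosa Esposito's interest in Ashford Trust, giving 27% + 73% = 100%.
Chain via Ashford Trust → Talon Shipping BV (R3): 100% × 86% × 59% = 50.74% of Cobalt Holdings Ltd.
Chain via Slate Foods Inc. → Ridgefield Logistics SA (R3): 30% × 93% × 13% = 3.627% of Cobalt Holdings Ltd.
Aggregating (R1): 50.74% + 3.627% = 54.367%.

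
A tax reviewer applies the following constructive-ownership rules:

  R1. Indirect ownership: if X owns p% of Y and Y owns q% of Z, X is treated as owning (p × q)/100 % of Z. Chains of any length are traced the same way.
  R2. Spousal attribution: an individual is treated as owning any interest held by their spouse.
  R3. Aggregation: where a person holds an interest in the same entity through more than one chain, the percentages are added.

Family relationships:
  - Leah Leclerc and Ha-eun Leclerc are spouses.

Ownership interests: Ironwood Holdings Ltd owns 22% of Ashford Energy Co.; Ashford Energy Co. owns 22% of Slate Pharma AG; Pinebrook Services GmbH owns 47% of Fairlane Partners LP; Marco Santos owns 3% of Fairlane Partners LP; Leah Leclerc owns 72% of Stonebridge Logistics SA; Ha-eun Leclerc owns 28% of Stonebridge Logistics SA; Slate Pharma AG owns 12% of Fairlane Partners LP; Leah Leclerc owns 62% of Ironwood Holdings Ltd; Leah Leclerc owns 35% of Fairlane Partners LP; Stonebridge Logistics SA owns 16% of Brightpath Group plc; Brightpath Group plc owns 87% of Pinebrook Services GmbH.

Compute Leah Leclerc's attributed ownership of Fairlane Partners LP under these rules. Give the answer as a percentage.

41.902496%

By spousal attribution (R2), Leah Leclerc is treated as also owning Ha-eun Leclerc's interest in Stonebridge Logistics SA, giving 72% + 28% = 100%.
Chain via Stonebridge Logistics SA → Brightpath Group plc → Pinebrook Services GmbH (R1): 100% × 16% × 87% × 47% = 6.5424% of Fairlane Partners LP.
Chain via Ironwood Holdings Ltd → Ashford Energy Co. → Slate Pharma AG (R1): 62% × 22% × 22% × 12% = 0.360096% of Fairlane Partners LP.
Direct interest in Fairlane Partners LP: 35%.
Aggregating (R3): 6.5424% + 0.360096% + 35% = 41.902496%.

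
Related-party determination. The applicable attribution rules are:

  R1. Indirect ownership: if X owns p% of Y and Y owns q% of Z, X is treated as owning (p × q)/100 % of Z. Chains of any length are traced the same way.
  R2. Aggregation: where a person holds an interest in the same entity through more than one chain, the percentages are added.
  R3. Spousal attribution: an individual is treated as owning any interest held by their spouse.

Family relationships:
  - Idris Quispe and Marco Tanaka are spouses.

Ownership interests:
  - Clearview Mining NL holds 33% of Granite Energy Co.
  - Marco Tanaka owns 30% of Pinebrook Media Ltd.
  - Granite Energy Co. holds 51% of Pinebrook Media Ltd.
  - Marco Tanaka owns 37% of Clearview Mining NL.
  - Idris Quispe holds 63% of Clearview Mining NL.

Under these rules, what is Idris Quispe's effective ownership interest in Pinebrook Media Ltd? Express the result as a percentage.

By spousal attribution (R3), Idris Quispe is treated as also owning Marco Tanaka's interest in Clearview Mining NL, giving 63% + 37% = 100%.
By spousal attribution (R3), Idris Quispe is treated as owning Marco Tanaka's 30% interest in Pinebrook Media Ltd.
Chain via Clearview Mining NL → Granite Energy Co. (R1): 100% × 33% × 51% = 16.83% of Pinebrook Media Ltd.
Direct interest in Pinebrook Media Ltd: 30%.
Aggregating (R2): 16.83% + 30% = 46.83%.

46.83%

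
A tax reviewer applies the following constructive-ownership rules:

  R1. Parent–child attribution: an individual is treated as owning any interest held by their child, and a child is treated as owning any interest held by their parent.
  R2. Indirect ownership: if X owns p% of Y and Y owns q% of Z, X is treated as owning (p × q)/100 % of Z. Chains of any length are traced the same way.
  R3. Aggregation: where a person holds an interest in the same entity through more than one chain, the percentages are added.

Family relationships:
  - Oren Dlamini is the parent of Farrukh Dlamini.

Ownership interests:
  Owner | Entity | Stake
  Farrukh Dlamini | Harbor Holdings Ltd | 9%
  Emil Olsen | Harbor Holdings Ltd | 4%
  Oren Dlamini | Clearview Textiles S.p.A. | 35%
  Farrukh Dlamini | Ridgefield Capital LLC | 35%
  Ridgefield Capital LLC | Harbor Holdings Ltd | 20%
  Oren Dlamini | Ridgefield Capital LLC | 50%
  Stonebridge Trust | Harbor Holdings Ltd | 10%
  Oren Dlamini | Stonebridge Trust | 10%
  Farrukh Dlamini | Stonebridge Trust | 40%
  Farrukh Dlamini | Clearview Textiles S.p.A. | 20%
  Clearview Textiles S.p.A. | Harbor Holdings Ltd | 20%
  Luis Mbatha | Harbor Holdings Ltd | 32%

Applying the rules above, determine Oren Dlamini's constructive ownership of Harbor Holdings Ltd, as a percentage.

42%

By parent–child attribution (R1), Oren Dlamini is treated as also owning Farrukh Dlamini's interest in Stonebridge Trust, giving 10% + 40% = 50%.
By parent–child attribution (R1), Oren Dlamini is treated as also owning Farrukh Dlamini's interest in Clearview Textiles S.p.A, giving 35% + 20% = 55%.
By parent–child attribution (R1), Oren Dlamini is treated as also owning Farrukh Dlamini's interest in Ridgefield Capital LLC, giving 50% + 35% = 85%.
By parent–child attribution (R1), Oren Dlamini is treated as owning Farrukh Dlamini's 9% interest in Harbor Holdings Ltd.
Chain via Stonebridge Trust (R2): 50% × 10% = 5% of Harbor Holdings Ltd.
Chain via Clearview Textiles S.p.A. (R2): 55% × 20% = 11% of Harbor Holdings Ltd.
Chain via Ridgefield Capital LLC (R2): 85% × 20% = 17% of Harbor Holdings Ltd.
Direct interest in Harbor Holdings Ltd: 9%.
Aggregating (R3): 5% + 11% + 17% + 9% = 42%.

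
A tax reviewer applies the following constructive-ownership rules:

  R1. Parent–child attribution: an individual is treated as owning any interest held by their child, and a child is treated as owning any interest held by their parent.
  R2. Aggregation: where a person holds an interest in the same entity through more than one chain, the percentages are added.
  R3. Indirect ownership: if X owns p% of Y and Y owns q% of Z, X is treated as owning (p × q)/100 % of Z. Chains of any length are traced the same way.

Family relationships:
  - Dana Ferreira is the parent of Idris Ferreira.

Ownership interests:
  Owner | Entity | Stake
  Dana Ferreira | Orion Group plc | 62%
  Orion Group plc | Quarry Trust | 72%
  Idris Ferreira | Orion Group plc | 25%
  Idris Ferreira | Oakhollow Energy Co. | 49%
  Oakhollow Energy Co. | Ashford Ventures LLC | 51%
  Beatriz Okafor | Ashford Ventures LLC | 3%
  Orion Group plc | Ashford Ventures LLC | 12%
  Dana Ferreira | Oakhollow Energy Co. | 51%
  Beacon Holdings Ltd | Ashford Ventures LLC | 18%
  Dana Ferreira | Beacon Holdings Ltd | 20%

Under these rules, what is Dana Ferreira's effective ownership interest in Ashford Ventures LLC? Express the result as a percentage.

65.04%

By parent–child attribution (R1), Dana Ferreira is treated as also owning Idris Ferreira's interest in Oakhollow Energy Co, giving 51% + 49% = 100%.
By parent–child attribution (R1), Dana Ferreira is treated as also owning Idris Ferreira's interest in Orion Group plc, giving 62% + 25% = 87%.
Chain via Beacon Holdings Ltd (R3): 20% × 18% = 3.6% of Ashford Ventures LLC.
Chain via Oakhollow Energy Co. (R3): 100% × 51% = 51% of Ashford Ventures LLC.
Chain via Orion Group plc (R3): 87% × 12% = 10.44% of Ashford Ventures LLC.
Aggregating (R2): 3.6% + 51% + 10.44% = 65.04%.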